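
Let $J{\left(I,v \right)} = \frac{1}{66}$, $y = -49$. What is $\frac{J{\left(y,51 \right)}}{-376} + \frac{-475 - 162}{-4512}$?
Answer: $\frac{2335}{16544} \approx 0.14114$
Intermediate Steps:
$J{\left(I,v \right)} = \frac{1}{66}$
$\frac{J{\left(y,51 \right)}}{-376} + \frac{-475 - 162}{-4512} = \frac{1}{66 \left(-376\right)} + \frac{-475 - 162}{-4512} = \frac{1}{66} \left(- \frac{1}{376}\right) - - \frac{637}{4512} = - \frac{1}{24816} + \frac{637}{4512} = \frac{2335}{16544}$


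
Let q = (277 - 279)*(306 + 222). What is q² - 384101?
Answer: 731035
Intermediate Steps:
q = -1056 (q = -2*528 = -1056)
q² - 384101 = (-1056)² - 384101 = 1115136 - 384101 = 731035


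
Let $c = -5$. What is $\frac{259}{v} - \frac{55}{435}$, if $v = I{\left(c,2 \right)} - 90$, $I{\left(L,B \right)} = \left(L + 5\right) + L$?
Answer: $- \frac{23578}{8265} \approx -2.8528$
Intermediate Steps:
$I{\left(L,B \right)} = 5 + 2 L$ ($I{\left(L,B \right)} = \left(5 + L\right) + L = 5 + 2 L$)
$v = -95$ ($v = \left(5 + 2 \left(-5\right)\right) - 90 = \left(5 - 10\right) - 90 = -5 - 90 = -95$)
$\frac{259}{v} - \frac{55}{435} = \frac{259}{-95} - \frac{55}{435} = 259 \left(- \frac{1}{95}\right) - \frac{11}{87} = - \frac{259}{95} - \frac{11}{87} = - \frac{23578}{8265}$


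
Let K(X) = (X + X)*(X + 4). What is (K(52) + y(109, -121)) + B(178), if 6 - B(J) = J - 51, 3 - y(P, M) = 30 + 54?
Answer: 5622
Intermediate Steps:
y(P, M) = -81 (y(P, M) = 3 - (30 + 54) = 3 - 1*84 = 3 - 84 = -81)
B(J) = 57 - J (B(J) = 6 - (J - 51) = 6 - (-51 + J) = 6 + (51 - J) = 57 - J)
K(X) = 2*X*(4 + X) (K(X) = (2*X)*(4 + X) = 2*X*(4 + X))
(K(52) + y(109, -121)) + B(178) = (2*52*(4 + 52) - 81) + (57 - 1*178) = (2*52*56 - 81) + (57 - 178) = (5824 - 81) - 121 = 5743 - 121 = 5622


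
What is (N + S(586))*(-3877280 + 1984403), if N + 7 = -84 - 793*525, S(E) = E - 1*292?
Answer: 787667762994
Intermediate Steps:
S(E) = -292 + E (S(E) = E - 292 = -292 + E)
N = -416416 (N = -7 + (-84 - 793*525) = -7 + (-84 - 416325) = -7 - 416409 = -416416)
(N + S(586))*(-3877280 + 1984403) = (-416416 + (-292 + 586))*(-3877280 + 1984403) = (-416416 + 294)*(-1892877) = -416122*(-1892877) = 787667762994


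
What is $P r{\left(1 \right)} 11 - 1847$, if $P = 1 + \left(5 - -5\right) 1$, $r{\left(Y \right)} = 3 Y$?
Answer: $-1484$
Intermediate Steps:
$P = 11$ ($P = 1 + \left(5 + 5\right) 1 = 1 + 10 \cdot 1 = 1 + 10 = 11$)
$P r{\left(1 \right)} 11 - 1847 = 11 \cdot 3 \cdot 1 \cdot 11 - 1847 = 11 \cdot 3 \cdot 11 - 1847 = 33 \cdot 11 - 1847 = 363 - 1847 = -1484$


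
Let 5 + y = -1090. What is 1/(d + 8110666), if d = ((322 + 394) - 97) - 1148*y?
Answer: 1/9368345 ≈ 1.0674e-7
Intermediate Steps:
y = -1095 (y = -5 - 1090 = -1095)
d = 1257679 (d = ((322 + 394) - 97) - 1148*(-1095) = (716 - 97) + 1257060 = 619 + 1257060 = 1257679)
1/(d + 8110666) = 1/(1257679 + 8110666) = 1/9368345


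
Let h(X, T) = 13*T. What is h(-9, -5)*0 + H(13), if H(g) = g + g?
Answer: 26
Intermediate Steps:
H(g) = 2*g
h(-9, -5)*0 + H(13) = (13*(-5))*0 + 2*13 = -65*0 + 26 = 0 + 26 = 26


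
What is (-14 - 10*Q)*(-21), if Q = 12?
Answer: 2814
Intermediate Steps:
(-14 - 10*Q)*(-21) = (-14 - 10*12)*(-21) = (-14 - 120)*(-21) = -134*(-21) = 2814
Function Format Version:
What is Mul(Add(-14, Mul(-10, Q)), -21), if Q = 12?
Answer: 2814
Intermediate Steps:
Mul(Add(-14, Mul(-10, Q)), -21) = Mul(Add(-14, Mul(-10, 12)), -21) = Mul(Add(-14, -120), -21) = Mul(-134, -21) = 2814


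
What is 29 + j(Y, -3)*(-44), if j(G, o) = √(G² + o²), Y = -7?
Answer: 29 - 44*√58 ≈ -306.09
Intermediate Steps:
29 + j(Y, -3)*(-44) = 29 + √((-7)² + (-3)²)*(-44) = 29 + √(49 + 9)*(-44) = 29 + √58*(-44) = 29 - 44*√58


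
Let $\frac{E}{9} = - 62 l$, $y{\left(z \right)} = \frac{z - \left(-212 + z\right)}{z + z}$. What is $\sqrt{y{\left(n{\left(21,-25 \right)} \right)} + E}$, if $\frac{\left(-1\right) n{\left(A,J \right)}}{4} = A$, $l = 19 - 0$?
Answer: $\frac{i \sqrt{18704154}}{42} \approx 102.97 i$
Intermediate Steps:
$l = 19$ ($l = 19 + 0 = 19$)
$n{\left(A,J \right)} = - 4 A$
$y{\left(z \right)} = \frac{106}{z}$ ($y{\left(z \right)} = \frac{212}{2 z} = 212 \frac{1}{2 z} = \frac{106}{z}$)
$E = -10602$ ($E = 9 \left(\left(-62\right) 19\right) = 9 \left(-1178\right) = -10602$)
$\sqrt{y{\left(n{\left(21,-25 \right)} \right)} + E} = \sqrt{\frac{106}{\left(-4\right) 21} - 10602} = \sqrt{\frac{106}{-84} - 10602} = \sqrt{106 \left(- \frac{1}{84}\right) - 10602} = \sqrt{- \frac{53}{42} - 10602} = \sqrt{- \frac{445337}{42}} = \frac{i \sqrt{18704154}}{42}$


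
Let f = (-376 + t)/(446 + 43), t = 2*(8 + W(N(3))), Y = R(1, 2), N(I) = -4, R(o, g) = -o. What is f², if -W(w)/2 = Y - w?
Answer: 15376/26569 ≈ 0.57872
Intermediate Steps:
Y = -1 (Y = -1*1 = -1)
W(w) = 2 + 2*w (W(w) = -2*(-1 - w) = 2 + 2*w)
t = 4 (t = 2*(8 + (2 + 2*(-4))) = 2*(8 + (2 - 8)) = 2*(8 - 6) = 2*2 = 4)
f = -124/163 (f = (-376 + 4)/(446 + 43) = -372/489 = -372*1/489 = -124/163 ≈ -0.76074)
f² = (-124/163)² = 15376/26569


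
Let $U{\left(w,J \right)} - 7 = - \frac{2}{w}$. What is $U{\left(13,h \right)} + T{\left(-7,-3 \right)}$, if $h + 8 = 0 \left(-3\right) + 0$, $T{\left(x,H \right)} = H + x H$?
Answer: $\frac{323}{13} \approx 24.846$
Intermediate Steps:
$T{\left(x,H \right)} = H + H x$
$h = -8$ ($h = -8 + \left(0 \left(-3\right) + 0\right) = -8 + \left(0 + 0\right) = -8 + 0 = -8$)
$U{\left(w,J \right)} = 7 - \frac{2}{w}$
$U{\left(13,h \right)} + T{\left(-7,-3 \right)} = \left(7 - \frac{2}{13}\right) - 3 \left(1 - 7\right) = \left(7 - \frac{2}{13}\right) - -18 = \left(7 - \frac{2}{13}\right) + 18 = \frac{89}{13} + 18 = \frac{323}{13}$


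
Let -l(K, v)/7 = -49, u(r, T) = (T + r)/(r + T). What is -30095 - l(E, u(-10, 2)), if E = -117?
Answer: -30438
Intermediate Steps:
u(r, T) = 1 (u(r, T) = (T + r)/(T + r) = 1)
l(K, v) = 343 (l(K, v) = -7*(-49) = 343)
-30095 - l(E, u(-10, 2)) = -30095 - 1*343 = -30095 - 343 = -30438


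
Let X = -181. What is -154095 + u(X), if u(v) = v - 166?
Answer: -154442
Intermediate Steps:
u(v) = -166 + v
-154095 + u(X) = -154095 + (-166 - 181) = -154095 - 347 = -154442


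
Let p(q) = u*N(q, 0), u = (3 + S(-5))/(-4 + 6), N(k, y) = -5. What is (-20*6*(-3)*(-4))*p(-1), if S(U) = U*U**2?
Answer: -439200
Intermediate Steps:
S(U) = U**3
u = -61 (u = (3 + (-5)**3)/(-4 + 6) = (3 - 125)/2 = -122*1/2 = -61)
p(q) = 305 (p(q) = -61*(-5) = 305)
(-20*6*(-3)*(-4))*p(-1) = -20*6*(-3)*(-4)*305 = -(-360)*(-4)*305 = -20*72*305 = -1440*305 = -439200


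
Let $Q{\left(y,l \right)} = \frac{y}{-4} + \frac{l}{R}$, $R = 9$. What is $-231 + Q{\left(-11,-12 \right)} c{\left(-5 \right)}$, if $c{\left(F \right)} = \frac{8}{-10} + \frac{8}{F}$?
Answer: $- \frac{1172}{5} \approx -234.4$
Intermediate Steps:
$Q{\left(y,l \right)} = - \frac{y}{4} + \frac{l}{9}$ ($Q{\left(y,l \right)} = \frac{y}{-4} + \frac{l}{9} = y \left(- \frac{1}{4}\right) + l \frac{1}{9} = - \frac{y}{4} + \frac{l}{9}$)
$c{\left(F \right)} = - \frac{4}{5} + \frac{8}{F}$ ($c{\left(F \right)} = 8 \left(- \frac{1}{10}\right) + \frac{8}{F} = - \frac{4}{5} + \frac{8}{F}$)
$-231 + Q{\left(-11,-12 \right)} c{\left(-5 \right)} = -231 + \left(\left(- \frac{1}{4}\right) \left(-11\right) + \frac{1}{9} \left(-12\right)\right) \left(- \frac{4}{5} + \frac{8}{-5}\right) = -231 + \left(\frac{11}{4} - \frac{4}{3}\right) \left(- \frac{4}{5} + 8 \left(- \frac{1}{5}\right)\right) = -231 + \frac{17 \left(- \frac{4}{5} - \frac{8}{5}\right)}{12} = -231 + \frac{17}{12} \left(- \frac{12}{5}\right) = -231 - \frac{17}{5} = - \frac{1172}{5}$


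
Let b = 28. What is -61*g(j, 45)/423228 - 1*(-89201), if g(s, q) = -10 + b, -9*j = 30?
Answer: 6292059955/70538 ≈ 89201.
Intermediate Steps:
j = -10/3 (j = -1/9*30 = -10/3 ≈ -3.3333)
g(s, q) = 18 (g(s, q) = -10 + 28 = 18)
-61*g(j, 45)/423228 - 1*(-89201) = -61*18/423228 - 1*(-89201) = -1098*1/423228 + 89201 = -183/70538 + 89201 = 6292059955/70538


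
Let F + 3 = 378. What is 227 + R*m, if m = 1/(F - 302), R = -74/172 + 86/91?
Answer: 129688675/571298 ≈ 227.01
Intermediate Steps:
F = 375 (F = -3 + 378 = 375)
R = 4029/7826 (R = -74*1/172 + 86*(1/91) = -37/86 + 86/91 = 4029/7826 ≈ 0.51482)
m = 1/73 (m = 1/(375 - 302) = 1/73 ≈ 0.013699)
227 + R*m = 227 + (4029/7826)*(1/73) = 227 + 4029/571298 = 129688675/571298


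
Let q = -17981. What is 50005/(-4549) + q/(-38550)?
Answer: -1845897181/175363950 ≈ -10.526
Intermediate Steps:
50005/(-4549) + q/(-38550) = 50005/(-4549) - 17981/(-38550) = 50005*(-1/4549) - 17981*(-1/38550) = -50005/4549 + 17981/38550 = -1845897181/175363950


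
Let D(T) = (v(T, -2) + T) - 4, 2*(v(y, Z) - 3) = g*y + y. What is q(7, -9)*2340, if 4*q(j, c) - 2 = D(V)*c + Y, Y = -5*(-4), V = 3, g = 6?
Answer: -105885/2 ≈ -52943.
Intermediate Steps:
v(y, Z) = 3 + 7*y/2 (v(y, Z) = 3 + (6*y + y)/2 = 3 + (7*y)/2 = 3 + 7*y/2)
Y = 20
D(T) = -1 + 9*T/2 (D(T) = ((3 + 7*T/2) + T) - 4 = (3 + 9*T/2) - 4 = -1 + 9*T/2)
q(j, c) = 11/2 + 25*c/8 (q(j, c) = ½ + ((-1 + (9/2)*3)*c + 20)/4 = ½ + ((-1 + 27/2)*c + 20)/4 = ½ + (25*c/2 + 20)/4 = ½ + (20 + 25*c/2)/4 = ½ + (5 + 25*c/8) = 11/2 + 25*c/8)
q(7, -9)*2340 = (11/2 + (25/8)*(-9))*2340 = (11/2 - 225/8)*2340 = -181/8*2340 = -105885/2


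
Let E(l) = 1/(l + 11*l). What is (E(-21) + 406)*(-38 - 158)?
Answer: -716177/9 ≈ -79575.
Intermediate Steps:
E(l) = 1/(12*l)
(E(-21) + 406)*(-38 - 158) = ((1/12)/(-21) + 406)*(-38 - 158) = ((1/12)*(-1/21) + 406)*(-196) = (-1/252 + 406)*(-196) = (102311/252)*(-196) = -716177/9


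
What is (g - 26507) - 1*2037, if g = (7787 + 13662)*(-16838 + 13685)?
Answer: -67657241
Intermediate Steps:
g = -67628697 (g = 21449*(-3153) = -67628697)
(g - 26507) - 1*2037 = (-67628697 - 26507) - 1*2037 = -67655204 - 2037 = -67657241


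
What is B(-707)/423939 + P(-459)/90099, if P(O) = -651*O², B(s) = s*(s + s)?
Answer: -2150169414841/1414684443 ≈ -1519.9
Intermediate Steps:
B(s) = 2*s² (B(s) = s*(2*s) = 2*s²)
B(-707)/423939 + P(-459)/90099 = (2*(-707)²)/423939 - 651*(-459)²/90099 = (2*499849)*(1/423939) - 651*210681*(1/90099) = 999698*(1/423939) - 137153331*1/90099 = 999698/423939 - 5079753/3337 = -2150169414841/1414684443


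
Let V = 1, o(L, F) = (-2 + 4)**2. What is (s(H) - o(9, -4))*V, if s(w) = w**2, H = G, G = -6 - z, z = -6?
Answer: -4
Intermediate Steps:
o(L, F) = 4 (o(L, F) = 2**2 = 4)
G = 0 (G = -6 - 1*(-6) = -6 + 6 = 0)
H = 0
(s(H) - o(9, -4))*V = (0**2 - 1*4)*1 = (0 - 4)*1 = -4*1 = -4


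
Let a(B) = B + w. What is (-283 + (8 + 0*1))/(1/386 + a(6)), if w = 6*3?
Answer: -21230/1853 ≈ -11.457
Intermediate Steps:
w = 18
a(B) = 18 + B (a(B) = B + 18 = 18 + B)
(-283 + (8 + 0*1))/(1/386 + a(6)) = (-283 + (8 + 0*1))/(1/386 + (18 + 6)) = (-283 + (8 + 0))/(1/386 + 24) = (-283 + 8)/(9265/386) = -275*386/9265 = -21230/1853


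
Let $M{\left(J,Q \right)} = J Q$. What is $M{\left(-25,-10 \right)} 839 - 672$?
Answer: $209078$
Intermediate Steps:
$M{\left(-25,-10 \right)} 839 - 672 = \left(-25\right) \left(-10\right) 839 - 672 = 250 \cdot 839 - 672 = 209750 - 672 = 209078$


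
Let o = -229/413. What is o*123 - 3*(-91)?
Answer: 84582/413 ≈ 204.80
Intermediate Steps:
o = -229/413 (o = -229*1/413 = -229/413 ≈ -0.55448)
o*123 - 3*(-91) = -229/413*123 - 3*(-91) = -28167/413 + 273 = 84582/413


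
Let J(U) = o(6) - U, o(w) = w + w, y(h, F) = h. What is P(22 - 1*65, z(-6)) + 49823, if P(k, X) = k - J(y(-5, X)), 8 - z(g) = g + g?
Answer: 49763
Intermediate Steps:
o(w) = 2*w
J(U) = 12 - U (J(U) = 2*6 - U = 12 - U)
z(g) = 8 - 2*g (z(g) = 8 - (g + g) = 8 - 2*g)
P(k, X) = -17 + k (P(k, X) = k - (12 - 1*(-5)) = k - (12 + 5) = k - 1*17 = k - 17 = -17 + k)
P(22 - 1*65, z(-6)) + 49823 = (-17 + (22 - 1*65)) + 49823 = (-17 + (22 - 65)) + 49823 = (-17 - 43) + 49823 = -60 + 49823 = 49763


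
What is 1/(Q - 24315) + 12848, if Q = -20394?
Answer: 574421231/44709 ≈ 12848.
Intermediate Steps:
1/(Q - 24315) + 12848 = 1/(-20394 - 24315) + 12848 = 1/(-44709) + 12848 = -1/44709 + 12848 = 574421231/44709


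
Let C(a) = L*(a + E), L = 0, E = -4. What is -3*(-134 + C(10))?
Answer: 402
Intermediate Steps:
C(a) = 0 (C(a) = 0*(a - 4) = 0*(-4 + a) = 0)
-3*(-134 + C(10)) = -3*(-134 + 0) = -3*(-134) = 402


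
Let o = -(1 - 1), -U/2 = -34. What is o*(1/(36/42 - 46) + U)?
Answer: 0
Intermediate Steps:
U = 68 (U = -2*(-34) = 68)
o = 0 (o = -1*0 = 0)
o*(1/(36/42 - 46) + U) = 0*(1/(36/42 - 46) + 68) = 0*(1/(36*(1/42) - 46) + 68) = 0*(1/(6/7 - 46) + 68) = 0*(1/(-316/7) + 68) = 0*(-7/316 + 68) = 0*(21481/316) = 0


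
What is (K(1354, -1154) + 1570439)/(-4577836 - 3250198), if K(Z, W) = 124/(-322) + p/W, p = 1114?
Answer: -1027386946/5121132919 ≈ -0.20062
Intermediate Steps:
K(Z, W) = -62/161 + 1114/W (K(Z, W) = 124/(-322) + 1114/W = 124*(-1/322) + 1114/W = -62/161 + 1114/W)
(K(1354, -1154) + 1570439)/(-4577836 - 3250198) = ((-62/161 + 1114/(-1154)) + 1570439)/(-4577836 - 3250198) = ((-62/161 + 1114*(-1/1154)) + 1570439)/(-7828034) = ((-62/161 - 557/577) + 1570439)*(-1/7828034) = (-125451/92897 + 1570439)*(-1/7828034) = (145888946332/92897)*(-1/7828034) = -1027386946/5121132919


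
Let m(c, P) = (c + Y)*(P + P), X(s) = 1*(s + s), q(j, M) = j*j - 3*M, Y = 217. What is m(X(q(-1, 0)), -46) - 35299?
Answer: -55447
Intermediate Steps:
q(j, M) = j² - 3*M
X(s) = 2*s (X(s) = 1*(2*s) = 2*s)
m(c, P) = 2*P*(217 + c) (m(c, P) = (c + 217)*(P + P) = (217 + c)*(2*P) = 2*P*(217 + c))
m(X(q(-1, 0)), -46) - 35299 = 2*(-46)*(217 + 2*((-1)² - 3*0)) - 35299 = 2*(-46)*(217 + 2*(1 + 0)) - 35299 = 2*(-46)*(217 + 2*1) - 35299 = 2*(-46)*(217 + 2) - 35299 = 2*(-46)*219 - 35299 = -20148 - 35299 = -55447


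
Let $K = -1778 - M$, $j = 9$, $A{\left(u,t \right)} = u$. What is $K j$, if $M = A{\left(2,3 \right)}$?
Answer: $-16020$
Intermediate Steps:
$M = 2$
$K = -1780$ ($K = -1778 - 2 = -1780$)
$K j = \left(-1780\right) 9 = -16020$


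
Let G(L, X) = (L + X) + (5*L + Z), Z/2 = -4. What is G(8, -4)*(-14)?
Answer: -504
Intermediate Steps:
Z = -8 (Z = 2*(-4) = -8)
G(L, X) = -8 + X + 6*L (G(L, X) = (L + X) + (5*L - 8) = (L + X) + (-8 + 5*L) = -8 + X + 6*L)
G(8, -4)*(-14) = (-8 - 4 + 6*8)*(-14) = (-8 - 4 + 48)*(-14) = 36*(-14) = -504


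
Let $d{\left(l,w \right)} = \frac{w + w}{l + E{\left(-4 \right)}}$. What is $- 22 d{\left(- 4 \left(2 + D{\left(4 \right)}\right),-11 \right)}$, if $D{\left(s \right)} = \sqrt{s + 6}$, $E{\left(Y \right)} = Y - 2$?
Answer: $- \frac{1694}{9} + \frac{484 \sqrt{10}}{9} \approx -18.162$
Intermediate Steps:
$E{\left(Y \right)} = -2 + Y$
$D{\left(s \right)} = \sqrt{6 + s}$
$d{\left(l,w \right)} = \frac{2 w}{-6 + l}$ ($d{\left(l,w \right)} = \frac{w + w}{l - 6} = \frac{2 w}{l - 6} = \frac{2 w}{-6 + l}$)
$- 22 d{\left(- 4 \left(2 + D{\left(4 \right)}\right),-11 \right)} = - 22 \cdot 2 \left(-11\right) \frac{1}{-6 - 4 \left(2 + \sqrt{6 + 4}\right)} = - 22 \cdot 2 \left(-11\right) \frac{1}{-6 - 4 \left(2 + \sqrt{10}\right)} = - 22 \cdot 2 \left(-11\right) \frac{1}{-6 - \left(8 + 4 \sqrt{10}\right)} = - 22 \cdot 2 \left(-11\right) \frac{1}{-14 - 4 \sqrt{10}} = - 22 \left(- \frac{22}{-14 - 4 \sqrt{10}}\right) = \frac{484}{-14 - 4 \sqrt{10}}$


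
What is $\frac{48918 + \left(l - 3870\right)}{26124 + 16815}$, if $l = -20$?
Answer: $\frac{45028}{42939} \approx 1.0487$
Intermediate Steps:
$\frac{48918 + \left(l - 3870\right)}{26124 + 16815} = \frac{48918 - 3890}{26124 + 16815} = \frac{48918 - 3890}{42939} = \left(48918 - 3890\right) \frac{1}{42939} = 45028 \cdot \frac{1}{42939} = \frac{45028}{42939}$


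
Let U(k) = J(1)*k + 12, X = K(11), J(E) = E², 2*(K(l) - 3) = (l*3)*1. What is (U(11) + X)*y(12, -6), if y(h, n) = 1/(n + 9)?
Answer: 85/6 ≈ 14.167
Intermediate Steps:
K(l) = 3 + 3*l/2 (K(l) = 3 + ((l*3)*1)/2 = 3 + ((3*l)*1)/2 = 3 + (3*l)/2 = 3 + 3*l/2)
X = 39/2 (X = 3 + (3/2)*11 = 3 + 33/2 = 39/2 ≈ 19.500)
y(h, n) = 1/(9 + n)
U(k) = 12 + k (U(k) = 1²*k + 12 = 1*k + 12 = k + 12 = 12 + k)
(U(11) + X)*y(12, -6) = ((12 + 11) + 39/2)/(9 - 6) = (23 + 39/2)/3 = (85/2)*(⅓) = 85/6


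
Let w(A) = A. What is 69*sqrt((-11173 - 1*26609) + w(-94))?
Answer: 138*I*sqrt(9469) ≈ 13429.0*I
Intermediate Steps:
69*sqrt((-11173 - 1*26609) + w(-94)) = 69*sqrt((-11173 - 1*26609) - 94) = 69*sqrt((-11173 - 26609) - 94) = 69*sqrt(-37782 - 94) = 69*sqrt(-37876) = 69*(2*I*sqrt(9469)) = 138*I*sqrt(9469)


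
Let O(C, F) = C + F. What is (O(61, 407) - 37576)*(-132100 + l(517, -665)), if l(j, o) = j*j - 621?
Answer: -4993549344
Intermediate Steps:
l(j, o) = -621 + j**2 (l(j, o) = j**2 - 621 = -621 + j**2)
(O(61, 407) - 37576)*(-132100 + l(517, -665)) = ((61 + 407) - 37576)*(-132100 + (-621 + 517**2)) = (468 - 37576)*(-132100 + (-621 + 267289)) = -37108*(-132100 + 266668) = -37108*134568 = -4993549344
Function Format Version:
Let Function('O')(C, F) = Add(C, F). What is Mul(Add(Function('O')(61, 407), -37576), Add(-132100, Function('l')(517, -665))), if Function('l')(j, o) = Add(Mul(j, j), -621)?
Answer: -4993549344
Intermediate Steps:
Function('l')(j, o) = Add(-621, Pow(j, 2)) (Function('l')(j, o) = Add(Pow(j, 2), -621) = Add(-621, Pow(j, 2)))
Mul(Add(Function('O')(61, 407), -37576), Add(-132100, Function('l')(517, -665))) = Mul(Add(Add(61, 407), -37576), Add(-132100, Add(-621, Pow(517, 2)))) = Mul(Add(468, -37576), Add(-132100, Add(-621, 267289))) = Mul(-37108, Add(-132100, 266668)) = Mul(-37108, 134568) = -4993549344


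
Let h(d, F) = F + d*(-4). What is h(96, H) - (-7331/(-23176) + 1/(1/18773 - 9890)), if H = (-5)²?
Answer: -1546127379238987/4302971321544 ≈ -359.32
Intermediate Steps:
H = 25
h(d, F) = F - 4*d
h(96, H) - (-7331/(-23176) + 1/(1/18773 - 9890)) = (25 - 4*96) - (-7331/(-23176) + 1/(1/18773 - 9890)) = (25 - 384) - (-7331*(-1/23176) + 1/(1/18773 - 9890)) = -359 - (7331/23176 + 1/(-185664969/18773)) = -359 - (7331/23176 - 18773/185664969) = -359 - 1*1360674804691/4302971321544 = -359 - 1360674804691/4302971321544 = -1546127379238987/4302971321544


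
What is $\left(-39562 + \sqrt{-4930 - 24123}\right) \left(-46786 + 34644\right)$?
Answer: $480361804 - 12142 i \sqrt{29053} \approx 4.8036 \cdot 10^{8} - 2.0696 \cdot 10^{6} i$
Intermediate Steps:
$\left(-39562 + \sqrt{-4930 - 24123}\right) \left(-46786 + 34644\right) = \left(-39562 + \sqrt{-29053}\right) \left(-12142\right) = \left(-39562 + i \sqrt{29053}\right) \left(-12142\right) = 480361804 - 12142 i \sqrt{29053}$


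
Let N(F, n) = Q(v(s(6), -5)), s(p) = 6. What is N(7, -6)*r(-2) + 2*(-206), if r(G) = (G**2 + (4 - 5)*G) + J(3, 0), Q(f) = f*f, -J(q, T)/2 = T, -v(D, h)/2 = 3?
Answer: -196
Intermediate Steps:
v(D, h) = -6 (v(D, h) = -2*3 = -6)
J(q, T) = -2*T
Q(f) = f**2
N(F, n) = 36 (N(F, n) = (-6)**2 = 36)
r(G) = G**2 - G (r(G) = (G**2 + (4 - 5)*G) - 2*0 = (G**2 - G) + 0 = G**2 - G)
N(7, -6)*r(-2) + 2*(-206) = 36*(-2*(-1 - 2)) + 2*(-206) = 36*(-2*(-3)) - 412 = 36*6 - 412 = 216 - 412 = -196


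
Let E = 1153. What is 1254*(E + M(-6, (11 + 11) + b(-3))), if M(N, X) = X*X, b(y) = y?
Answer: 1898556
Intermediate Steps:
M(N, X) = X²
1254*(E + M(-6, (11 + 11) + b(-3))) = 1254*(1153 + ((11 + 11) - 3)²) = 1254*(1153 + (22 - 3)²) = 1254*(1153 + 19²) = 1254*(1153 + 361) = 1254*1514 = 1898556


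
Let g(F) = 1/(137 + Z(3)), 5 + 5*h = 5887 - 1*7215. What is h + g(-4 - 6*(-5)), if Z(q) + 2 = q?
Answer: -183949/690 ≈ -266.59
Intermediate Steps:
h = -1333/5 (h = -1 + (5887 - 1*7215)/5 = -1 + (5887 - 7215)/5 = -1 + (⅕)*(-1328) = -1 - 1328/5 = -1333/5 ≈ -266.60)
Z(q) = -2 + q
g(F) = 1/138 (g(F) = 1/(137 + (-2 + 3)) = 1/(137 + 1) = 1/138)
h + g(-4 - 6*(-5)) = -1333/5 + 1/138 = -183949/690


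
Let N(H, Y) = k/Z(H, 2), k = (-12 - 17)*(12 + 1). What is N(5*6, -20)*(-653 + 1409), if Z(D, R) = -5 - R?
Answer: 40716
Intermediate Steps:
k = -377 (k = -29*13 = -377)
N(H, Y) = 377/7 (N(H, Y) = -377/(-5 - 1*2) = -377/(-5 - 2) = -377/(-7) = -377*(-⅐) = 377/7)
N(5*6, -20)*(-653 + 1409) = 377*(-653 + 1409)/7 = (377/7)*756 = 40716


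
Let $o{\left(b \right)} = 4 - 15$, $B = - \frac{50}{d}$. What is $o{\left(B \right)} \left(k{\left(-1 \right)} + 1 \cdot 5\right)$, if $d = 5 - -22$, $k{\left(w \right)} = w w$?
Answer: $-66$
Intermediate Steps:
$k{\left(w \right)} = w^{2}$
$d = 27$ ($d = 5 + 22 = 27$)
$B = - \frac{50}{27} \approx -1.8519$
$o{\left(b \right)} = -11$ ($o{\left(b \right)} = 4 - 15 = -11$)
$o{\left(B \right)} \left(k{\left(-1 \right)} + 1 \cdot 5\right) = - 11 \left(\left(-1\right)^{2} + 1 \cdot 5\right) = - 11 \left(1 + 5\right) = \left(-11\right) 6 = -66$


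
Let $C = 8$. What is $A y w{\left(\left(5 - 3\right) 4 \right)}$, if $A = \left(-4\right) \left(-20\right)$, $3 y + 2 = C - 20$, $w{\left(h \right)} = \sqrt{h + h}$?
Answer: $- \frac{4480}{3} \approx -1493.3$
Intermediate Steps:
$w{\left(h \right)} = \sqrt{2} \sqrt{h}$ ($w{\left(h \right)} = \sqrt{2 h} = \sqrt{2} \sqrt{h}$)
$y = - \frac{14}{3}$ ($y = - \frac{2}{3} + \frac{8 - 20}{3} = - \frac{2}{3} + \frac{1}{3} \left(-12\right) = - \frac{2}{3} - 4 = - \frac{14}{3} \approx -4.6667$)
$A = 80$
$A y w{\left(\left(5 - 3\right) 4 \right)} = 80 \left(- \frac{14}{3}\right) \sqrt{2} \sqrt{\left(5 - 3\right) 4} = - \frac{1120 \sqrt{2} \sqrt{2 \cdot 4}}{3} = - \frac{1120 \sqrt{2} \sqrt{8}}{3} = - \frac{1120 \sqrt{2} \cdot 2 \sqrt{2}}{3} = \left(- \frac{1120}{3}\right) 4 = - \frac{4480}{3}$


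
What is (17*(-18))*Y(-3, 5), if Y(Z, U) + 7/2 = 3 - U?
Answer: 1683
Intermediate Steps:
Y(Z, U) = -½ - U (Y(Z, U) = -7/2 + (3 - U) = -½ - U)
(17*(-18))*Y(-3, 5) = (17*(-18))*(-½ - 1*5) = -306*(-½ - 5) = -306*(-11/2) = 1683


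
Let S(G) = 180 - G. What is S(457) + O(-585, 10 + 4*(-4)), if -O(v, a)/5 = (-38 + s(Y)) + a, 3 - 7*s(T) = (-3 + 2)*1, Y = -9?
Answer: -419/7 ≈ -59.857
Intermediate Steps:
s(T) = 4/7 (s(T) = 3/7 - (-3 + 2)/7 = 3/7 - (-1)/7 = 3/7 - ⅐*(-1) = 3/7 + ⅐ = 4/7)
O(v, a) = 1310/7 - 5*a (O(v, a) = -5*((-38 + 4/7) + a) = -5*(-262/7 + a) = 1310/7 - 5*a)
S(457) + O(-585, 10 + 4*(-4)) = (180 - 1*457) + (1310/7 - 5*(10 + 4*(-4))) = (180 - 457) + (1310/7 - 5*(10 - 16)) = -277 + (1310/7 - 5*(-6)) = -277 + (1310/7 + 30) = -277 + 1520/7 = -419/7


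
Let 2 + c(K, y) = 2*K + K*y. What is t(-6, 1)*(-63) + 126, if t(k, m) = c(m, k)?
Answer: 504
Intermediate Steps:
c(K, y) = -2 + 2*K + K*y (c(K, y) = -2 + (2*K + K*y) = -2 + 2*K + K*y)
t(k, m) = -2 + 2*m + k*m (t(k, m) = -2 + 2*m + m*k = -2 + 2*m + k*m)
t(-6, 1)*(-63) + 126 = (-2 + 2*1 - 6*1)*(-63) + 126 = (-2 + 2 - 6)*(-63) + 126 = -6*(-63) + 126 = 378 + 126 = 504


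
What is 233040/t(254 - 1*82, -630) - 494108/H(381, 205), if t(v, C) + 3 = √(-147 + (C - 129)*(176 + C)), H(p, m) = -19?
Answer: 1891098908/72713 + 7768*√38271/3827 ≈ 26405.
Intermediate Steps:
t(v, C) = -3 + √(-147 + (-129 + C)*(176 + C)) (t(v, C) = -3 + √(-147 + (C - 129)*(176 + C)) = -3 + √(-147 + (-129 + C)*(176 + C)))
233040/t(254 - 1*82, -630) - 494108/H(381, 205) = 233040/(-3 + √(-22851 + (-630)² + 47*(-630))) - 494108/(-19) = 233040/(-3 + √(-22851 + 396900 - 29610)) - 494108*(-1/19) = 233040/(-3 + √344439) + 494108/19 = 233040/(-3 + 3*√38271) + 494108/19 = 494108/19 + 233040/(-3 + 3*√38271)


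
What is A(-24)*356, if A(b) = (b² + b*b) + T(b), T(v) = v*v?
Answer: 615168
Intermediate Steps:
T(v) = v²
A(b) = 3*b² (A(b) = (b² + b*b) + b² = (b² + b²) + b² = 2*b² + b² = 3*b²)
A(-24)*356 = (3*(-24)²)*356 = (3*576)*356 = 1728*356 = 615168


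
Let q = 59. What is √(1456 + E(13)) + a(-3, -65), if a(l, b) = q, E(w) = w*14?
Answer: 59 + 3*√182 ≈ 99.472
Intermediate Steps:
E(w) = 14*w
a(l, b) = 59
√(1456 + E(13)) + a(-3, -65) = √(1456 + 14*13) + 59 = √(1456 + 182) + 59 = √1638 + 59 = 3*√182 + 59 = 59 + 3*√182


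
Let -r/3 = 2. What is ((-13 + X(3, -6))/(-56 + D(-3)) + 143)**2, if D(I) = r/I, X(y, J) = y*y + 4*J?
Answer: 15015625/729 ≈ 20598.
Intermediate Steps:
X(y, J) = y**2 + 4*J
r = -6 (r = -3*2 = -6)
D(I) = -6/I
((-13 + X(3, -6))/(-56 + D(-3)) + 143)**2 = ((-13 + (3**2 + 4*(-6)))/(-56 - 6/(-3)) + 143)**2 = ((-13 + (9 - 24))/(-56 - 6*(-1/3)) + 143)**2 = ((-13 - 15)/(-56 + 2) + 143)**2 = (-28/(-54) + 143)**2 = (-28*(-1/54) + 143)**2 = (14/27 + 143)**2 = (3875/27)**2 = 15015625/729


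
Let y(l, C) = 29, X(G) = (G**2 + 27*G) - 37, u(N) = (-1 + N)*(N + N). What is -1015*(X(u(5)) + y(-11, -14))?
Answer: -2712080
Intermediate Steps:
u(N) = 2*N*(-1 + N) (u(N) = (-1 + N)*(2*N) = 2*N*(-1 + N))
X(G) = -37 + G**2 + 27*G
-1015*(X(u(5)) + y(-11, -14)) = -1015*((-37 + (2*5*(-1 + 5))**2 + 27*(2*5*(-1 + 5))) + 29) = -1015*((-37 + (2*5*4)**2 + 27*(2*5*4)) + 29) = -1015*((-37 + 40**2 + 27*40) + 29) = -1015*((-37 + 1600 + 1080) + 29) = -1015*(2643 + 29) = -1015*2672 = -2712080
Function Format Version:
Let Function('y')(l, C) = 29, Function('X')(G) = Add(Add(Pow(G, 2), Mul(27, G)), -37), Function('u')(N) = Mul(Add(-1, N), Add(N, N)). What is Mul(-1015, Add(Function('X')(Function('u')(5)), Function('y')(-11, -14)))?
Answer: -2712080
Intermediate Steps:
Function('u')(N) = Mul(2, N, Add(-1, N)) (Function('u')(N) = Mul(Add(-1, N), Mul(2, N)) = Mul(2, N, Add(-1, N)))
Function('X')(G) = Add(-37, Pow(G, 2), Mul(27, G))
Mul(-1015, Add(Function('X')(Function('u')(5)), Function('y')(-11, -14))) = Mul(-1015, Add(Add(-37, Pow(Mul(2, 5, Add(-1, 5)), 2), Mul(27, Mul(2, 5, Add(-1, 5)))), 29)) = Mul(-1015, Add(Add(-37, Pow(Mul(2, 5, 4), 2), Mul(27, Mul(2, 5, 4))), 29)) = Mul(-1015, Add(Add(-37, Pow(40, 2), Mul(27, 40)), 29)) = Mul(-1015, Add(Add(-37, 1600, 1080), 29)) = Mul(-1015, Add(2643, 29)) = Mul(-1015, 2672) = -2712080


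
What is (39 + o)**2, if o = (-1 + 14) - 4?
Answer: 2304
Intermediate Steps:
o = 9 (o = 13 - 4 = 9)
(39 + o)**2 = (39 + 9)**2 = 48**2 = 2304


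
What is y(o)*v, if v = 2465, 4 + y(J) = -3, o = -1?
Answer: -17255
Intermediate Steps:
y(J) = -7 (y(J) = -4 - 3 = -7)
y(o)*v = -7*2465 = -17255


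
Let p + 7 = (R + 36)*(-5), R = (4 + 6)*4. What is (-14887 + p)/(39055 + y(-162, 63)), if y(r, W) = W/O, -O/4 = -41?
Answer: -2504936/6405083 ≈ -0.39109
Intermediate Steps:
O = 164 (O = -4*(-41) = 164)
R = 40 (R = 10*4 = 40)
y(r, W) = W/164
p = -387 (p = -7 + (40 + 36)*(-5) = -7 + 76*(-5) = -7 - 380 = -387)
(-14887 + p)/(39055 + y(-162, 63)) = (-14887 - 387)/(39055 + (1/164)*63) = -15274/(39055 + 63/164) = -15274/6405083/164 = -15274*164/6405083 = -2504936/6405083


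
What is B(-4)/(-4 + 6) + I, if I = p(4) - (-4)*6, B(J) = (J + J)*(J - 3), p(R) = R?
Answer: 56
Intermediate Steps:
B(J) = 2*J*(-3 + J) (B(J) = (2*J)*(-3 + J) = 2*J*(-3 + J))
I = 28 (I = 4 - (-4)*6 = 4 - 1*(-24) = 4 + 24 = 28)
B(-4)/(-4 + 6) + I = (2*(-4)*(-3 - 4))/(-4 + 6) + 28 = (2*(-4)*(-7))/2 + 28 = (½)*56 + 28 = 28 + 28 = 56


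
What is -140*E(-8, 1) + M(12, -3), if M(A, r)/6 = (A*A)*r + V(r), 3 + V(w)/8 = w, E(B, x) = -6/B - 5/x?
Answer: -2285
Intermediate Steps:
V(w) = -24 + 8*w
M(A, r) = -144 + 48*r + 6*r*A**2 (M(A, r) = 6*((A*A)*r + (-24 + 8*r)) = 6*(A**2*r + (-24 + 8*r)) = 6*(r*A**2 + (-24 + 8*r)) = 6*(-24 + 8*r + r*A**2) = -144 + 48*r + 6*r*A**2)
-140*E(-8, 1) + M(12, -3) = -140*(-6/(-8) - 5/1) + (-144 + 48*(-3) + 6*(-3)*12**2) = -140*(-6*(-1/8) - 5*1) + (-144 - 144 + 6*(-3)*144) = -140*(3/4 - 5) + (-144 - 144 - 2592) = -140*(-17/4) - 2880 = 595 - 2880 = -2285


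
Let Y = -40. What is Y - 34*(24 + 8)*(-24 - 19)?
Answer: 46744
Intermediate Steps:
Y - 34*(24 + 8)*(-24 - 19) = -40 - 34*(24 + 8)*(-24 - 19) = -40 - 1088*(-43) = -40 - 34*(-1376) = -40 + 46784 = 46744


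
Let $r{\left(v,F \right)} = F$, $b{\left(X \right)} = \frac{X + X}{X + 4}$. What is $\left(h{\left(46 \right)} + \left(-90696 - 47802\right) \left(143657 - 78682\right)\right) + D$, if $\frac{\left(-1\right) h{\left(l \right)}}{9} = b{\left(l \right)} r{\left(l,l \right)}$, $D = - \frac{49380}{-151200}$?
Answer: $- \frac{113386244724061}{12600} \approx -8.9989 \cdot 10^{9}$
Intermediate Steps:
$b{\left(X \right)} = \frac{2 X}{4 + X}$
$D = \frac{823}{2520}$ ($D = \left(-49380\right) \left(- \frac{1}{151200}\right) = \frac{823}{2520} \approx 0.32659$)
$h{\left(l \right)} = - \frac{18 l^{2}}{4 + l}$ ($h{\left(l \right)} = - 9 \frac{2 l}{4 + l} l = - 9 \frac{2 l^{2}}{4 + l} = - \frac{18 l^{2}}{4 + l}$)
$\left(h{\left(46 \right)} + \left(-90696 - 47802\right) \left(143657 - 78682\right)\right) + D = \left(- \frac{18 \cdot 46^{2}}{4 + 46} + \left(-90696 - 47802\right) \left(143657 - 78682\right)\right) + \frac{823}{2520} = \left(\left(-18\right) 2116 \cdot \frac{1}{50} - 8998907550\right) + \frac{823}{2520} = \left(- \frac{19044}{25} - 8998907550\right) + \frac{823}{2520} = - \frac{224972707794}{25} + \frac{823}{2520} = - \frac{113386244724061}{12600}$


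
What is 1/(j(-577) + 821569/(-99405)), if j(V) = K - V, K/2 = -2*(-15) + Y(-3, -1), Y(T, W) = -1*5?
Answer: 99405/61505366 ≈ 0.0016162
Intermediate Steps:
Y(T, W) = -5
K = 50 (K = 2*(-2*(-15) - 5) = 2*(30 - 5) = 2*25 = 50)
j(V) = 50 - V
1/(j(-577) + 821569/(-99405)) = 1/((50 - 1*(-577)) + 821569/(-99405)) = 1/((50 + 577) + 821569*(-1/99405)) = 1/(627 - 821569/99405) = 1/(61505366/99405) = 99405/61505366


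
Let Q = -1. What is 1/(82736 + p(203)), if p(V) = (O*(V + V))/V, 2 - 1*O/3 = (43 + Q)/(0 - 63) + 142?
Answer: 1/81900 ≈ 1.2210e-5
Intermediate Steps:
O = -418 (O = 6 - 3*((43 - 1)/(0 - 63) + 142) = 6 - 3*(42/(-63) + 142) = 6 - 3*(42*(-1/63) + 142) = 6 - 3*(-2/3 + 142) = 6 - 3*424/3 = 6 - 424 = -418)
p(V) = -836 (p(V) = (-418*(V + V))/V = (-836*V)/V = -836)
1/(82736 + p(203)) = 1/(82736 - 836) = 1/81900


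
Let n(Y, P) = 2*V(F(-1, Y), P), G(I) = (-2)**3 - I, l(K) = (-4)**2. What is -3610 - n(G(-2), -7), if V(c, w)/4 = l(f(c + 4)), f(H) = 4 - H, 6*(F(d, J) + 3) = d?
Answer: -3738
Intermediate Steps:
F(d, J) = -3 + d/6
l(K) = 16
V(c, w) = 64 (V(c, w) = 4*16 = 64)
G(I) = -8 - I
n(Y, P) = 128 (n(Y, P) = 2*64 = 128)
-3610 - n(G(-2), -7) = -3610 - 1*128 = -3610 - 128 = -3738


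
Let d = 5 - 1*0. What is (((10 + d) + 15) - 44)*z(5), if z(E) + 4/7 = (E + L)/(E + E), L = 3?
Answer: -16/5 ≈ -3.2000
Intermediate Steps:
z(E) = -4/7 + (3 + E)/(2*E) (z(E) = -4/7 + (E + 3)/(E + E) = -4/7 + (3 + E)/((2*E)) = -4/7 + (3 + E)*(1/(2*E)) = -4/7 + (3 + E)/(2*E))
d = 5 (d = 5 + 0 = 5)
(((10 + d) + 15) - 44)*z(5) = (((10 + 5) + 15) - 44)*((1/14)*(21 - 1*5)/5) = ((15 + 15) - 44)*((1/14)*(⅕)*(21 - 5)) = (30 - 44)*((1/14)*(⅕)*16) = -14*8/35 = -16/5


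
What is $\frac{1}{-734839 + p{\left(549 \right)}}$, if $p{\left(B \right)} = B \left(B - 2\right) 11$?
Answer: $\frac{1}{2568494} \approx 3.8933 \cdot 10^{-7}$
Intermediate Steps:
$p{\left(B \right)} = 11 B \left(-2 + B\right)$ ($p{\left(B \right)} = B \left(-2 + B\right) 11 = 11 B \left(-2 + B\right)$)
$\frac{1}{-734839 + p{\left(549 \right)}} = \frac{1}{-734839 + 11 \cdot 549 \left(-2 + 549\right)} = \frac{1}{-734839 + 11 \cdot 549 \cdot 547} = \frac{1}{-734839 + 3303333} = \frac{1}{2568494}$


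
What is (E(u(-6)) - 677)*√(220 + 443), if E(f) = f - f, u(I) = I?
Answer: -677*√663 ≈ -17432.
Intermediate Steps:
E(f) = 0
(E(u(-6)) - 677)*√(220 + 443) = (0 - 677)*√(220 + 443) = -677*√663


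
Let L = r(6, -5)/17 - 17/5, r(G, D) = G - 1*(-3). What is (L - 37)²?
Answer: 11485321/7225 ≈ 1589.7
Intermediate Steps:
r(G, D) = 3 + G (r(G, D) = G + 3 = 3 + G)
L = -244/85 (L = (3 + 6)/17 - 17/5 = 9*(1/17) - 17*⅕ = 9/17 - 17/5 = -244/85 ≈ -2.8706)
(L - 37)² = (-244/85 - 37)² = (-3389/85)² = 11485321/7225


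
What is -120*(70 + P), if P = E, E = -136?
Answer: 7920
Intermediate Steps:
P = -136
-120*(70 + P) = -120*(70 - 136) = -120*(-66) = 7920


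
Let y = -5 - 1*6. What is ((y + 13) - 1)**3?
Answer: 1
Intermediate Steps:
y = -11 (y = -5 - 6 = -11)
((y + 13) - 1)**3 = ((-11 + 13) - 1)**3 = (2 - 1)**3 = 1**3 = 1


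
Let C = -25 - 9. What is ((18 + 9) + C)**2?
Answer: 49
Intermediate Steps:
C = -34
((18 + 9) + C)**2 = ((18 + 9) - 34)**2 = (27 - 34)**2 = (-7)**2 = 49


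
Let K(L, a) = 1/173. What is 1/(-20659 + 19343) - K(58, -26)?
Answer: -1489/227668 ≈ -0.0065402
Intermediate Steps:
K(L, a) = 1/173
1/(-20659 + 19343) - K(58, -26) = 1/(-20659 + 19343) - 1*1/173 = 1/(-1316) - 1/173 = -1/1316 - 1/173 = -1489/227668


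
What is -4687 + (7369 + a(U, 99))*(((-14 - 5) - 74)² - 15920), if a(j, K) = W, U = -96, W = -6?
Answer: -53541060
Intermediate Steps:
a(j, K) = -6
-4687 + (7369 + a(U, 99))*(((-14 - 5) - 74)² - 15920) = -4687 + (7369 - 6)*(((-14 - 5) - 74)² - 15920) = -4687 + 7363*((-19 - 74)² - 15920) = -4687 + 7363*((-93)² - 15920) = -4687 + 7363*(8649 - 15920) = -4687 + 7363*(-7271) = -4687 - 53536373 = -53541060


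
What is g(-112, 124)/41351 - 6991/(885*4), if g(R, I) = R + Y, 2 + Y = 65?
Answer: -289258301/146382540 ≈ -1.9760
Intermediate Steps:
Y = 63 (Y = -2 + 65 = 63)
g(R, I) = 63 + R (g(R, I) = R + 63 = 63 + R)
g(-112, 124)/41351 - 6991/(885*4) = (63 - 112)/41351 - 6991/(885*4) = -49*1/41351 - 6991/3540 = -49/41351 - 6991*1/3540 = -49/41351 - 6991/3540 = -289258301/146382540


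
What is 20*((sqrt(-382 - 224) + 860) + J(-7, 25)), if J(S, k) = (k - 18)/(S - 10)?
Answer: 292260/17 + 20*I*sqrt(606) ≈ 17192.0 + 492.34*I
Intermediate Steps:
J(S, k) = (-18 + k)/(-10 + S)
20*((sqrt(-382 - 224) + 860) + J(-7, 25)) = 20*((sqrt(-382 - 224) + 860) + (-18 + 25)/(-10 - 7)) = 20*((sqrt(-606) + 860) + 7/(-17)) = 20*((I*sqrt(606) + 860) - 1/17*7) = 20*((860 + I*sqrt(606)) - 7/17) = 20*(14613/17 + I*sqrt(606)) = 292260/17 + 20*I*sqrt(606)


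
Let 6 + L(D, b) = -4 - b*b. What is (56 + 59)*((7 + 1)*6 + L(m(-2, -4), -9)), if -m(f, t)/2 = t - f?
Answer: -4945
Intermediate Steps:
m(f, t) = -2*t + 2*f (m(f, t) = -2*(t - f) = -2*t + 2*f)
L(D, b) = -10 - b**2 (L(D, b) = -6 + (-4 - b*b) = -6 + (-4 - b**2) = -10 - b**2)
(56 + 59)*((7 + 1)*6 + L(m(-2, -4), -9)) = (56 + 59)*((7 + 1)*6 + (-10 - 1*(-9)**2)) = 115*(8*6 + (-10 - 1*81)) = 115*(48 + (-10 - 81)) = 115*(48 - 91) = 115*(-43) = -4945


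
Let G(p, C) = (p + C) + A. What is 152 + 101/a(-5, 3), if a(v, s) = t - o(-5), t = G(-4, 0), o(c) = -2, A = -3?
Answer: 659/5 ≈ 131.80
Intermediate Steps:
G(p, C) = -3 + C + p (G(p, C) = (p + C) - 3 = (C + p) - 3 = -3 + C + p)
t = -7 (t = -3 + 0 - 4 = -7)
a(v, s) = -5 (a(v, s) = -7 - 1*(-2) = -7 + 2 = -5)
152 + 101/a(-5, 3) = 152 + 101/(-5) = 152 - ⅕*101 = 152 - 101/5 = 659/5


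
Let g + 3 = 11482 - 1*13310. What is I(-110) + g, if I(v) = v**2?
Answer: 10269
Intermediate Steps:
g = -1831 (g = -3 + (11482 - 1*13310) = -3 + (11482 - 13310) = -3 - 1828 = -1831)
I(-110) + g = (-110)**2 - 1831 = 12100 - 1831 = 10269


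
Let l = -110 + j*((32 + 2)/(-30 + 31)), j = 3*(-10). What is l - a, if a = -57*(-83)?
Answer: -5861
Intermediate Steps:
j = -30
l = -1130 (l = -110 - 30*(32 + 2)/(-30 + 31) = -110 - 1020/1 = -110 - 1020 = -1130)
a = 4731
l - a = -1130 - 1*4731 = -1130 - 4731 = -5861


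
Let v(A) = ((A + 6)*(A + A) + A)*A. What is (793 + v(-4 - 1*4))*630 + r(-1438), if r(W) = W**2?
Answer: 2446474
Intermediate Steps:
v(A) = A*(A + 2*A*(6 + A)) (v(A) = ((6 + A)*(2*A) + A)*A = (2*A*(6 + A) + A)*A = (A + 2*A*(6 + A))*A = A*(A + 2*A*(6 + A)))
(793 + v(-4 - 1*4))*630 + r(-1438) = (793 + (-4 - 1*4)**2*(13 + 2*(-4 - 1*4)))*630 + (-1438)**2 = (793 + (-4 - 4)**2*(13 + 2*(-4 - 4)))*630 + 2067844 = (793 + (-8)**2*(13 + 2*(-8)))*630 + 2067844 = (793 + 64*(13 - 16))*630 + 2067844 = (793 + 64*(-3))*630 + 2067844 = (793 - 192)*630 + 2067844 = 601*630 + 2067844 = 378630 + 2067844 = 2446474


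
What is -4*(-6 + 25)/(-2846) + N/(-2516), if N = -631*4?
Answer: 921815/895067 ≈ 1.0299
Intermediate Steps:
N = -2524
-4*(-6 + 25)/(-2846) + N/(-2516) = -4*(-6 + 25)/(-2846) - 2524/(-2516) = -4*19*(-1/2846) - 2524*(-1/2516) = -76*(-1/2846) + 631/629 = 38/1423 + 631/629 = 921815/895067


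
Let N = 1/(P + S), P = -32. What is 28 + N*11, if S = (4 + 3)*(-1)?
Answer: 1081/39 ≈ 27.718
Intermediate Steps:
S = -7 (S = 7*(-1) = -7)
N = -1/39 (N = 1/(-32 - 7) = 1/(-39) = -1/39 ≈ -0.025641)
28 + N*11 = 28 - 1/39*11 = 28 - 11/39 = 1081/39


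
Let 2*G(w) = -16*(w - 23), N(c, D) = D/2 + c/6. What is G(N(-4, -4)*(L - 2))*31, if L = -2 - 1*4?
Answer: 1240/3 ≈ 413.33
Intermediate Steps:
N(c, D) = D/2 + c/6 (N(c, D) = D*(½) + c*(⅙) = D/2 + c/6)
L = -6 (L = -2 - 4 = -6)
G(w) = 184 - 8*w (G(w) = (-16*(w - 23))/2 = (-16*(-23 + w))/2 = (368 - 16*w)/2 = 184 - 8*w)
G(N(-4, -4)*(L - 2))*31 = (184 - 8*((½)*(-4) + (⅙)*(-4))*(-6 - 2))*31 = (184 - 8*(-2 - ⅔)*(-8))*31 = (184 - (-64)*(-8)/3)*31 = (184 - 8*64/3)*31 = (184 - 512/3)*31 = (40/3)*31 = 1240/3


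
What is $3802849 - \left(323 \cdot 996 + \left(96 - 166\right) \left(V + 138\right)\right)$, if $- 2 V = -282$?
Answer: $3500671$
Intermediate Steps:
$V = 141$ ($V = \left(- \frac{1}{2}\right) \left(-282\right) = 141$)
$3802849 - \left(323 \cdot 996 + \left(96 - 166\right) \left(V + 138\right)\right) = 3802849 - \left(323 \cdot 996 + \left(96 - 166\right) \left(141 + 138\right)\right) = 3802849 - \left(321708 - 19530\right) = 3802849 - 302178 = 3500671$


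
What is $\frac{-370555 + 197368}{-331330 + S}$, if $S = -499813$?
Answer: $\frac{173187}{831143} \approx 0.20837$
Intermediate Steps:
$\frac{-370555 + 197368}{-331330 + S} = \frac{-370555 + 197368}{-331330 - 499813} = - \frac{173187}{-831143} = \left(-173187\right) \left(- \frac{1}{831143}\right) = \frac{173187}{831143}$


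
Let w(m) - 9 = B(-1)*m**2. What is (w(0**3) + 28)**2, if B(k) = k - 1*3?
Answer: 1369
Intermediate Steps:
B(k) = -3 + k (B(k) = k - 3 = -3 + k)
w(m) = 9 - 4*m**2 (w(m) = 9 + (-3 - 1)*m**2 = 9 - 4*m**2)
(w(0**3) + 28)**2 = ((9 - 4*(0**3)**2) + 28)**2 = ((9 - 4*0**2) + 28)**2 = ((9 - 4*0) + 28)**2 = ((9 + 0) + 28)**2 = (9 + 28)**2 = 37**2 = 1369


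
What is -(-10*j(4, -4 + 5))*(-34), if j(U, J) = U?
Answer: -1360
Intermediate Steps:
-(-10*j(4, -4 + 5))*(-34) = -(-10*4)*(-34) = -(-40)*(-34) = -1*1360 = -1360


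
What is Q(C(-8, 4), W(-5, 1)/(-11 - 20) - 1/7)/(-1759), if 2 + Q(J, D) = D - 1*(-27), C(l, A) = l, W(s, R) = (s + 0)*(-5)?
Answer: -5219/381703 ≈ -0.013673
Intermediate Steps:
W(s, R) = -5*s (W(s, R) = s*(-5) = -5*s)
Q(J, D) = 25 + D (Q(J, D) = -2 + (D - 1*(-27)) = -2 + (D + 27) = -2 + (27 + D) = 25 + D)
Q(C(-8, 4), W(-5, 1)/(-11 - 20) - 1/7)/(-1759) = (25 + ((-5*(-5))/(-11 - 20) - 1/7))/(-1759) = (25 + (25/(-31) - 1*1/7))*(-1/1759) = (25 + (25*(-1/31) - 1/7))*(-1/1759) = (25 + (-25/31 - 1/7))*(-1/1759) = (25 - 206/217)*(-1/1759) = (5219/217)*(-1/1759) = -5219/381703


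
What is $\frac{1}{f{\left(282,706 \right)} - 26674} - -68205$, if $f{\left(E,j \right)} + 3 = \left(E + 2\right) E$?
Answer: $\frac{3642897256}{53411} \approx 68205.0$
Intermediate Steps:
$f{\left(E,j \right)} = -3 + E \left(2 + E\right)$ ($f{\left(E,j \right)} = -3 + \left(E + 2\right) E = -3 + \left(2 + E\right) E = -3 + E \left(2 + E\right)$)
$\frac{1}{f{\left(282,706 \right)} - 26674} - -68205 = \frac{1}{\left(-3 + 282^{2} + 2 \cdot 282\right) - 26674} - -68205 = \frac{1}{\left(-3 + 79524 + 564\right) - 26674} + 68205 = \frac{1}{80085 - 26674} + 68205 = \frac{1}{53411} + 68205 = \frac{3642897256}{53411}$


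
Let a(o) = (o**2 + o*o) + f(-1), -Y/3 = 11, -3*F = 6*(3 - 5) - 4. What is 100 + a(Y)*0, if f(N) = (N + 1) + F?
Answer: 100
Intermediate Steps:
F = 16/3 (F = -(6*(3 - 5) - 4)/3 = -(6*(-2) - 4)/3 = -(-12 - 4)/3 = -1/3*(-16) = 16/3 ≈ 5.3333)
Y = -33 (Y = -3*11 = -33)
f(N) = 19/3 + N (f(N) = (N + 1) + 16/3 = (1 + N) + 16/3 = 19/3 + N)
a(o) = 16/3 + 2*o**2 (a(o) = (o**2 + o*o) + (19/3 - 1) = (o**2 + o**2) + 16/3 = 2*o**2 + 16/3 = 16/3 + 2*o**2)
100 + a(Y)*0 = 100 + (16/3 + 2*(-33)**2)*0 = 100 + (16/3 + 2*1089)*0 = 100 + (16/3 + 2178)*0 = 100 + (6550/3)*0 = 100 + 0 = 100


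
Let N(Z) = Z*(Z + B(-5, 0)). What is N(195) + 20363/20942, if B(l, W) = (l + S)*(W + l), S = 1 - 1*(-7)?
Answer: 735084563/20942 ≈ 35101.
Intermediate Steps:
S = 8 (S = 1 + 7 = 8)
B(l, W) = (8 + l)*(W + l) (B(l, W) = (l + 8)*(W + l) = (8 + l)*(W + l))
N(Z) = Z*(-15 + Z) (N(Z) = Z*(Z + ((-5)² + 8*0 + 8*(-5) + 0*(-5))) = Z*(Z + (25 + 0 - 40 + 0)) = Z*(Z - 15) = Z*(-15 + Z))
N(195) + 20363/20942 = 195*(-15 + 195) + 20363/20942 = 195*180 + 20363*(1/20942) = 35100 + 20363/20942 = 735084563/20942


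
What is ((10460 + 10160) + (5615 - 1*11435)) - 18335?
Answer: -3535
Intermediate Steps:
((10460 + 10160) + (5615 - 1*11435)) - 18335 = (20620 + (5615 - 11435)) - 18335 = (20620 - 5820) - 18335 = 14800 - 18335 = -3535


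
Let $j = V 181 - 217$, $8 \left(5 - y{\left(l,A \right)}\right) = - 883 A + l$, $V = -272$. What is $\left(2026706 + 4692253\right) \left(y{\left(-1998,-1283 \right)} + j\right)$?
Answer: $- \frac{10256107932837}{8} \approx -1.282 \cdot 10^{12}$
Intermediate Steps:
$y{\left(l,A \right)} = 5 - \frac{l}{8} + \frac{883 A}{8}$ ($y{\left(l,A \right)} = 5 - \frac{- 883 A + l}{8} = 5 - \frac{l - 883 A}{8} = 5 + \left(- \frac{l}{8} + \frac{883 A}{8}\right) = 5 - \frac{l}{8} + \frac{883 A}{8}$)
$j = -49449$ ($j = \left(-272\right) 181 - 217 = -49232 - 217 = -49449$)
$\left(2026706 + 4692253\right) \left(y{\left(-1998,-1283 \right)} + j\right) = \left(2026706 + 4692253\right) \left(\left(5 - - \frac{999}{4} + \frac{883}{8} \left(-1283\right)\right) - 49449\right) = 6718959 \left(\left(5 + \frac{999}{4} - \frac{1132889}{8}\right) - 49449\right) = 6718959 \left(- \frac{1130851}{8} - 49449\right) = 6718959 \left(- \frac{1526443}{8}\right) = - \frac{10256107932837}{8}$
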